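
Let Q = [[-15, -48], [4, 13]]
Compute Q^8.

[[26241, 78720], [-6560, -19679]]

tr Q = -2 and det Q = -3, so the characteristic polynomial is λ² − (-2)λ + (-3) with roots -3 and 1.
Eigenvectors give P = [[4, -3], [-1, 1]] with P⁻¹ = [[1, 3], [1, 4]], and Q = P·diag(-3, 1)·P⁻¹.
Then Q^8 = P·diag(6561, 1)·P⁻¹ = [[26244, -3], [-6561, 1]] · [[1, 3], [1, 4]] = [[26241, 78720], [-6560, -19679]].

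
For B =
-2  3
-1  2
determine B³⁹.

[[-2, 3], [-1, 2]]

B² = I (check: tr B = 0 and det B = -1), so B³⁹ = B since 39 is odd.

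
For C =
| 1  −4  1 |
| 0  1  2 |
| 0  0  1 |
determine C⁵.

C = I + N where N = [[0, −4, 1], [0, 0, 2], [0, 0, 0]] is strictly upper-triangular, so N³ = 0.
(I + N)⁵ = I + 5·N + 10·N² = [[1, −20, −75], [0, 1, 10], [0, 0, 1]].

[[1, −20, −75], [0, 1, 10], [0, 0, 1]]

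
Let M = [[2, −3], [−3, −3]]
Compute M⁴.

M² = [[13, 3], [3, 18]]
M³ = [[17, −48], [−48, −63]]
M⁴ = [[178, 93], [93, 333]]

[[178, 93], [93, 333]]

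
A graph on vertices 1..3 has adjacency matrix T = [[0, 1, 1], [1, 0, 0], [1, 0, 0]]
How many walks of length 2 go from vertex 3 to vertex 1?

The number of length-2 walks from vertex 3 to vertex 1 is entry (3,1) of T², where T is the adjacency matrix.
T² = [[2, 0, 0], [0, 1, 1], [0, 1, 1]]

0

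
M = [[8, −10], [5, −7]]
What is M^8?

[[12866, −12610], [6305, −6049]]

tr M = 1 and det M = −6, so the characteristic polynomial is λ² − (1)λ + (−6) with roots 3 and −2.
Eigenvectors give P = [[2, −1], [1, −1]] with P⁻¹ = [[1, −1], [1, −2]], and M = P·diag(3, −2)·P⁻¹.
Then M^8 = P·diag(6561, 256)·P⁻¹ = [[13122, −256], [6561, −256]] · [[1, −1], [1, −2]] = [[12866, −12610], [6305, −6049]].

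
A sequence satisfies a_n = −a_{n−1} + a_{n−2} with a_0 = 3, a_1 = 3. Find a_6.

With companion matrix A = [[−1, 1], [1, 0]], [a_n, a_{n−1}]ᵀ = A·[a_{n−1}, a_{n−2}]ᵀ, so [a_6, a_5]ᵀ = A⁵·[a_1, a_0]ᵀ.
A⁵ = [[−8, 5], [5, −3]], giving [a_6, a_5]ᵀ = [[−9], [6]].

−9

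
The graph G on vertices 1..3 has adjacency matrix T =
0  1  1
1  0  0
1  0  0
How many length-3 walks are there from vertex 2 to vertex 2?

The number of length-3 walks from vertex 2 to vertex 2 is entry (2,2) of T^3, where T is the adjacency matrix.
T^2 = [[2, 0, 0], [0, 1, 1], [0, 1, 1]]
T^3 = [[0, 2, 2], [2, 0, 0], [2, 0, 0]]

0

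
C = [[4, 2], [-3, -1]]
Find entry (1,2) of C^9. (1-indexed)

1022

tr C = 3 and det C = 2, so the characteristic polynomial is λ² − (3)λ + (2) with roots 2 and 1.
Eigenvectors give P = [[-1, 2], [1, -3]] with P⁻¹ = [[-3, -2], [-1, -1]], and C = P·diag(2, 1)·P⁻¹.
Then C^9 = P·diag(512, 1)·P⁻¹ = [[-512, 2], [512, -3]] · [[-3, -2], [-1, -1]] = [[1534, 1022], [-1533, -1021]].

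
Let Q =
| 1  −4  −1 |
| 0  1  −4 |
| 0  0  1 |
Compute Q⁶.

[[1, −24, 234], [0, 1, −24], [0, 0, 1]]

Q = I + N where N = [[0, −4, −1], [0, 0, −4], [0, 0, 0]] is strictly upper-triangular, so N³ = 0.
(I + N)⁶ = I + 6·N + 15·N² = [[1, −24, 234], [0, 1, −24], [0, 0, 1]].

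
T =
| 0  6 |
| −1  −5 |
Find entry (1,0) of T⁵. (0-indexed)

tr T = −5 and det T = 6, so the characteristic polynomial is λ² − (−5)λ + (6) with roots −2 and −3.
Eigenvectors give P = [[3, −2], [−1, 1]] with P⁻¹ = [[1, 2], [1, 3]], and T = P·diag(−2, −3)·P⁻¹.
Then T⁵ = P·diag(−32, −243)·P⁻¹ = [[−96, 486], [32, −243]] · [[1, 2], [1, 3]] = [[390, 1266], [−211, −665]].

−211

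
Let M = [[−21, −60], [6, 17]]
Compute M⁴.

tr M = −4 and det M = 3, so the characteristic polynomial is λ² − (−4)λ + (3) with roots −1 and −3.
Eigenvectors give P = [[−3, 10], [1, −3]] with P⁻¹ = [[3, 10], [1, 3]], and M = P·diag(−1, −3)·P⁻¹.
Then M⁴ = P·diag(1, 81)·P⁻¹ = [[−3, 810], [1, −243]] · [[3, 10], [1, 3]] = [[801, 2400], [−240, −719]].

[[801, 2400], [−240, −719]]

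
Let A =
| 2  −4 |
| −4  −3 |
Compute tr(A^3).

−67

A^2 = [[20, 4], [4, 25]]
A^3 = [[24, −92], [−92, −91]]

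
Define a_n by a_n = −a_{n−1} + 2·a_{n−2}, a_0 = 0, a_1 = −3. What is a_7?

−129

With companion matrix Q = [[−1, 2], [1, 0]], [a_n, a_{n−1}]ᵀ = Q·[a_{n−1}, a_{n−2}]ᵀ, so [a_7, a_6]ᵀ = Q⁶·[a_1, a_0]ᵀ.
Q⁶ = [[43, −42], [−21, 22]], giving [a_7, a_6]ᵀ = [[−129], [63]].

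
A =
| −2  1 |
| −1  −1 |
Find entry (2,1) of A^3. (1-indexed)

−6

A^2 = [[3, −3], [3, 0]]
A^3 = [[−3, 6], [−6, 3]]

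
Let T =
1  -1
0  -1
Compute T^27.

T² = I (check: tr T = 0 and det T = -1), so T^27 = T since 27 is odd.

[[1, -1], [0, -1]]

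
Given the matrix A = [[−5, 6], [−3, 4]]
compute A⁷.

[[−257, 258], [−129, 130]]

tr A = −1 and det A = −2, so the characteristic polynomial is λ² − (−1)λ + (−2) with roots −2 and 1.
Eigenvectors give P = [[2, 1], [1, 1]] with P⁻¹ = [[1, −1], [−1, 2]], and A = P·diag(−2, 1)·P⁻¹.
Then A⁷ = P·diag(−128, 1)·P⁻¹ = [[−256, 1], [−128, 1]] · [[1, −1], [−1, 2]] = [[−257, 258], [−129, 130]].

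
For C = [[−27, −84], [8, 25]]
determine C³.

[[−195, −588], [56, 169]]

tr C = −2 and det C = −3, so the characteristic polynomial is λ² − (−2)λ + (−3) with roots 1 and −3.
Eigenvectors give P = [[3, −7], [−1, 2]] with P⁻¹ = [[−2, −7], [−1, −3]], and C = P·diag(1, −3)·P⁻¹.
Then C³ = P·diag(1, −27)·P⁻¹ = [[3, 189], [−1, −54]] · [[−2, −7], [−1, −3]] = [[−195, −588], [56, 169]].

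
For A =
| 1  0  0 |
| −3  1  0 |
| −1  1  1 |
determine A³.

[[1, 0, 0], [−9, 1, 0], [−12, 3, 1]]

A = I + N where N = [[0, 0, 0], [−3, 0, 0], [−1, 1, 0]] is strictly lower-triangular, so N³ = 0.
(I + N)³ = I + 3·N + 3·N² = [[1, 0, 0], [−9, 1, 0], [−12, 3, 1]].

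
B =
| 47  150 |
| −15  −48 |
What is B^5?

tr B = −1 and det B = −6, so the characteristic polynomial is λ² − (−1)λ + (−6) with roots 2 and −3.
Eigenvectors give P = [[10, −3], [−3, 1]] with P⁻¹ = [[1, 3], [3, 10]], and B = P·diag(2, −3)·P⁻¹.
Then B^5 = P·diag(32, −243)·P⁻¹ = [[320, 729], [−96, −243]] · [[1, 3], [3, 10]] = [[2507, 8250], [−825, −2718]].

[[2507, 8250], [−825, −2718]]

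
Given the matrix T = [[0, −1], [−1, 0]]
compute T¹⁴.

T² = I (check: tr T = 0 and det T = −1), so T¹⁴ = I since 14 is even.

[[1, 0], [0, 1]]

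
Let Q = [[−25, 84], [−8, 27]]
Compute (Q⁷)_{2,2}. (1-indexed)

tr Q = 2 and det Q = −3, so the characteristic polynomial is λ² − (2)λ + (−3) with roots −1 and 3.
Eigenvectors give P = [[7, 3], [2, 1]] with P⁻¹ = [[1, −3], [−2, 7]], and Q = P·diag(−1, 3)·P⁻¹.
Then Q⁷ = P·diag(−1, 2187)·P⁻¹ = [[−7, 6561], [−2, 2187]] · [[1, −3], [−2, 7]] = [[−13129, 45948], [−4376, 15315]].

15315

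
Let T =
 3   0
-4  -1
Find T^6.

[[729, 0], [-728, 1]]

tr T = 2 and det T = -3, so the characteristic polynomial is λ² − (2)λ + (-3) with roots 3 and -1.
Eigenvectors give P = [[1, 0], [-1, 1]] with P⁻¹ = [[1, 0], [1, 1]], and T = P·diag(3, -1)·P⁻¹.
Then T^6 = P·diag(729, 1)·P⁻¹ = [[729, 0], [-729, 1]] · [[1, 0], [1, 1]] = [[729, 0], [-728, 1]].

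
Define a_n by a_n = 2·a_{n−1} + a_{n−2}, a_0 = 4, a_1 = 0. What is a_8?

With companion matrix M = [[2, 1], [1, 0]], [a_n, a_{n−1}]ᵀ = M·[a_{n−1}, a_{n−2}]ᵀ, so [a_8, a_7]ᵀ = M^7·[a_1, a_0]ᵀ.
M^7 = [[408, 169], [169, 70]], giving [a_8, a_7]ᵀ = [[676], [280]].

676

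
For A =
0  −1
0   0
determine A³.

A is strictly triangular, hence nilpotent: A² = 0, so A³ = 0.

[[0, 0], [0, 0]]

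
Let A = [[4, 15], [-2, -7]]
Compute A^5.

[[154, 465], [-62, -187]]

tr A = -3 and det A = 2, so the characteristic polynomial is λ² − (-3)λ + (2) with roots -2 and -1.
Eigenvectors give P = [[-5, -3], [2, 1]] with P⁻¹ = [[1, 3], [-2, -5]], and A = P·diag(-2, -1)·P⁻¹.
Then A^5 = P·diag(-32, -1)·P⁻¹ = [[160, 3], [-64, -1]] · [[1, 3], [-2, -5]] = [[154, 465], [-62, -187]].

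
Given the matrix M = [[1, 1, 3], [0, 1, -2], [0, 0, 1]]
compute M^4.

[[1, 4, 0], [0, 1, -8], [0, 0, 1]]

M = I + N where N = [[0, 1, 3], [0, 0, -2], [0, 0, 0]] is strictly upper-triangular, so N^3 = 0.
(I + N)^4 = I + 4·N + 6·N^2 = [[1, 4, 0], [0, 1, -8], [0, 0, 1]].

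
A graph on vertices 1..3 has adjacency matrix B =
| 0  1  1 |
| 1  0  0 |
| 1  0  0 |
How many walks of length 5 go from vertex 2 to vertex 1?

The number of length-5 walks from vertex 2 to vertex 1 is entry (2,1) of B⁵, where B is the adjacency matrix.
B² = [[2, 0, 0], [0, 1, 1], [0, 1, 1]]
B³ = [[0, 2, 2], [2, 0, 0], [2, 0, 0]]
B⁴ = [[4, 0, 0], [0, 2, 2], [0, 2, 2]]
B⁵ = [[0, 4, 4], [4, 0, 0], [4, 0, 0]]

4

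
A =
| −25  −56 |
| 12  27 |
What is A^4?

tr A = 2 and det A = −3, so the characteristic polynomial is λ² − (2)λ + (−3) with roots −1 and 3.
Eigenvectors give P = [[−7, 2], [3, −1]] with P⁻¹ = [[−1, −2], [−3, −7]], and A = P·diag(−1, 3)·P⁻¹.
Then A^4 = P·diag(1, 81)·P⁻¹ = [[−7, 162], [3, −81]] · [[−1, −2], [−3, −7]] = [[−479, −1120], [240, 561]].

[[−479, −1120], [240, 561]]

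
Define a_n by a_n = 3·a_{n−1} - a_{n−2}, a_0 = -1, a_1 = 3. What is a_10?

22879

With companion matrix T = [[3, -1], [1, 0]], [a_n, a_{n−1}]ᵀ = T·[a_{n−1}, a_{n−2}]ᵀ, so [a_10, a_9]ᵀ = T⁹·[a_1, a_0]ᵀ.
T⁹ = [[6765, -2584], [2584, -987]], giving [a_10, a_9]ᵀ = [[22879], [8739]].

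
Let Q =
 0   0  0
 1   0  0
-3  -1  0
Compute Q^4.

[[0, 0, 0], [0, 0, 0], [0, 0, 0]]

Q is strictly triangular, hence nilpotent: Q^3 = 0, so Q^4 = 0.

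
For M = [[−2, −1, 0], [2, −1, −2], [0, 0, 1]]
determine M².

[[2, 3, 2], [−6, −1, 0], [0, 0, 1]]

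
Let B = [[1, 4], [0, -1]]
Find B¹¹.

B² = I (check: tr B = 0 and det B = -1), so B¹¹ = B since 11 is odd.

[[1, 4], [0, -1]]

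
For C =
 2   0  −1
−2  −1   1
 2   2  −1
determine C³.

C² = [[2, −2, −1], [0, 3, 0], [−2, −4, 1]]
C³ = [[6, 0, −3], [−6, −3, 3], [6, 6, −3]]

[[6, 0, −3], [−6, −3, 3], [6, 6, −3]]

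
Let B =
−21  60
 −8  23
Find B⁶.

tr B = 2 and det B = −3, so the characteristic polynomial is λ² − (2)λ + (−3) with roots 3 and −1.
Eigenvectors give P = [[−5, −3], [−2, −1]] with P⁻¹ = [[1, −3], [−2, 5]], and B = P·diag(3, −1)·P⁻¹.
Then B⁶ = P·diag(729, 1)·P⁻¹ = [[−3645, −3], [−1458, −1]] · [[1, −3], [−2, 5]] = [[−3639, 10920], [−1456, 4369]].

[[−3639, 10920], [−1456, 4369]]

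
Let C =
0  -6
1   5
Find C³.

tr C = 5 and det C = 6, so the characteristic polynomial is λ² − (5)λ + (6) with roots 3 and 2.
Eigenvectors give P = [[-2, 3], [1, -1]] with P⁻¹ = [[1, 3], [1, 2]], and C = P·diag(3, 2)·P⁻¹.
Then C³ = P·diag(27, 8)·P⁻¹ = [[-54, 24], [27, -8]] · [[1, 3], [1, 2]] = [[-30, -114], [19, 65]].

[[-30, -114], [19, 65]]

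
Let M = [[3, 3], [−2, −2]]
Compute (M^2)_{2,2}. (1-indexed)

−2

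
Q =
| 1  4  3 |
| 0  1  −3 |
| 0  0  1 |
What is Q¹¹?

[[1, 44, −627], [0, 1, −33], [0, 0, 1]]

Q = I + N where N = [[0, 4, 3], [0, 0, −3], [0, 0, 0]] is strictly upper-triangular, so N³ = 0.
(I + N)¹¹ = I + 11·N + 55·N² = [[1, 44, −627], [0, 1, −33], [0, 0, 1]].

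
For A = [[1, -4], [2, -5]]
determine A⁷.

[[2185, -4372], [2186, -4373]]

tr A = -4 and det A = 3, so the characteristic polynomial is λ² − (-4)λ + (3) with roots -1 and -3.
Eigenvectors give P = [[2, -1], [1, -1]] with P⁻¹ = [[1, -1], [1, -2]], and A = P·diag(-1, -3)·P⁻¹.
Then A⁷ = P·diag(-1, -2187)·P⁻¹ = [[-2, 2187], [-1, 2187]] · [[1, -1], [1, -2]] = [[2185, -4372], [2186, -4373]].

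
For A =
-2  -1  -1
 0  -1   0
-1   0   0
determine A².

[[5, 3, 2], [0, 1, 0], [2, 1, 1]]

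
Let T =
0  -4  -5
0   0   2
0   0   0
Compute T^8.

[[0, 0, 0], [0, 0, 0], [0, 0, 0]]

T is strictly triangular, hence nilpotent: T^3 = 0, so T^8 = 0.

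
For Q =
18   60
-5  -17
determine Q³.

tr Q = 1 and det Q = -6, so the characteristic polynomial is λ² − (1)λ + (-6) with roots -2 and 3.
Eigenvectors give P = [[-3, 4], [1, -1]] with P⁻¹ = [[1, 4], [1, 3]], and Q = P·diag(-2, 3)·P⁻¹.
Then Q³ = P·diag(-8, 27)·P⁻¹ = [[24, 108], [-8, -27]] · [[1, 4], [1, 3]] = [[132, 420], [-35, -113]].

[[132, 420], [-35, -113]]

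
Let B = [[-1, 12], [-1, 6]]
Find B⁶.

tr B = 5 and det B = 6, so the characteristic polynomial is λ² − (5)λ + (6) with roots 2 and 3.
Eigenvectors give P = [[4, 3], [1, 1]] with P⁻¹ = [[1, -3], [-1, 4]], and B = P·diag(2, 3)·P⁻¹.
Then B⁶ = P·diag(64, 729)·P⁻¹ = [[256, 2187], [64, 729]] · [[1, -3], [-1, 4]] = [[-1931, 7980], [-665, 2724]].

[[-1931, 7980], [-665, 2724]]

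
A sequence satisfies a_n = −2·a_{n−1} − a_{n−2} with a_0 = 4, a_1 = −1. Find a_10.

With companion matrix M = [[−2, −1], [1, 0]], [a_n, a_{n−1}]ᵀ = M·[a_{n−1}, a_{n−2}]ᵀ, so [a_10, a_9]ᵀ = M⁹·[a_1, a_0]ᵀ.
M⁹ = [[−10, −9], [9, 8]], giving [a_10, a_9]ᵀ = [[−26], [23]].

−26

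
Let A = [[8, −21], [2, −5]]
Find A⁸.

tr A = 3 and det A = 2, so the characteristic polynomial is λ² − (3)λ + (2) with roots 2 and 1.
Eigenvectors give P = [[7, 3], [2, 1]] with P⁻¹ = [[1, −3], [−2, 7]], and A = P·diag(2, 1)·P⁻¹.
Then A⁸ = P·diag(256, 1)·P⁻¹ = [[1792, 3], [512, 1]] · [[1, −3], [−2, 7]] = [[1786, −5355], [510, −1529]].

[[1786, −5355], [510, −1529]]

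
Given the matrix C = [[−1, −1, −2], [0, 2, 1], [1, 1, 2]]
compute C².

[[−1, −3, −3], [1, 5, 4], [1, 3, 3]]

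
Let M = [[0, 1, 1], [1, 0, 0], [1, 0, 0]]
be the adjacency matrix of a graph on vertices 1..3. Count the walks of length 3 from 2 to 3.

0

The number of length-3 walks from vertex 2 to vertex 3 is entry (2,3) of M^3, where M is the adjacency matrix.
M^2 = [[2, 0, 0], [0, 1, 1], [0, 1, 1]]
M^3 = [[0, 2, 2], [2, 0, 0], [2, 0, 0]]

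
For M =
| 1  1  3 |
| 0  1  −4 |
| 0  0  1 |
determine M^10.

[[1, 10, −150], [0, 1, −40], [0, 0, 1]]

M = I + N where N = [[0, 1, 3], [0, 0, −4], [0, 0, 0]] is strictly upper-triangular, so N^3 = 0.
(I + N)^10 = I + 10·N + 45·N^2 = [[1, 10, −150], [0, 1, −40], [0, 0, 1]].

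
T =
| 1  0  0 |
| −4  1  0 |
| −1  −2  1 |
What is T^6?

T = I + N where N = [[0, 0, 0], [−4, 0, 0], [−1, −2, 0]] is strictly lower-triangular, so N^3 = 0.
(I + N)^6 = I + 6·N + 15·N^2 = [[1, 0, 0], [−24, 1, 0], [114, −12, 1]].

[[1, 0, 0], [−24, 1, 0], [114, −12, 1]]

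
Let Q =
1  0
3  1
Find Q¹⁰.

[[1, 0], [30, 1]]

Q = I + N where N = [[0, 0], [3, 0]] is strictly lower-triangular, so N² = 0.
(I + N)¹⁰ = I + 10·N = [[1, 0], [30, 1]].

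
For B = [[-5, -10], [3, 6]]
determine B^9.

B² = B (a projection; rank 1, trace 1), so B^9 = B.

[[-5, -10], [3, 6]]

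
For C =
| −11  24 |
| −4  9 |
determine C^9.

tr C = −2 and det C = −3, so the characteristic polynomial is λ² − (−2)λ + (−3) with roots 1 and −3.
Eigenvectors give P = [[−2, −3], [−1, −1]] with P⁻¹ = [[1, −3], [−1, 2]], and C = P·diag(1, −3)·P⁻¹.
Then C^9 = P·diag(1, −19683)·P⁻¹ = [[−2, 59049], [−1, 19683]] · [[1, −3], [−1, 2]] = [[−59051, 118104], [−19684, 39369]].

[[−59051, 118104], [−19684, 39369]]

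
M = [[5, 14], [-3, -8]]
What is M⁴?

tr M = -3 and det M = 2, so the characteristic polynomial is λ² − (-3)λ + (2) with roots -2 and -1.
Eigenvectors give P = [[2, -7], [-1, 3]] with P⁻¹ = [[-3, -7], [-1, -2]], and M = P·diag(-2, -1)·P⁻¹.
Then M⁴ = P·diag(16, 1)·P⁻¹ = [[32, -7], [-16, 3]] · [[-3, -7], [-1, -2]] = [[-89, -210], [45, 106]].

[[-89, -210], [45, 106]]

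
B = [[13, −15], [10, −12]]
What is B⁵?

[[793, −825], [550, −582]]

tr B = 1 and det B = −6, so the characteristic polynomial is λ² − (1)λ + (−6) with roots −2 and 3.
Eigenvectors give P = [[−1, −3], [−1, −2]] with P⁻¹ = [[2, −3], [−1, 1]], and B = P·diag(−2, 3)·P⁻¹.
Then B⁵ = P·diag(−32, 243)·P⁻¹ = [[32, −729], [32, −486]] · [[2, −3], [−1, 1]] = [[793, −825], [550, −582]].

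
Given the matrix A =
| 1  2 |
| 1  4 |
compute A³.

[[13, 46], [23, 82]]

A² = [[3, 10], [5, 18]]
A³ = [[13, 46], [23, 82]]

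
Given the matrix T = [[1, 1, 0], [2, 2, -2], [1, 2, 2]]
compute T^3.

T^2 = [[3, 3, -2], [4, 2, -8], [7, 9, 0]]
T^3 = [[7, 5, -10], [0, -8, -20], [25, 25, -18]]

[[7, 5, -10], [0, -8, -20], [25, 25, -18]]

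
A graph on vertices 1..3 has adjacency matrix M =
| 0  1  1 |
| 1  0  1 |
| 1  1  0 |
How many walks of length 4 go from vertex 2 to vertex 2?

6

The number of length-4 walks from vertex 2 to vertex 2 is entry (2,2) of M⁴, where M is the adjacency matrix.
M² = [[2, 1, 1], [1, 2, 1], [1, 1, 2]]
M³ = [[2, 3, 3], [3, 2, 3], [3, 3, 2]]
M⁴ = [[6, 5, 5], [5, 6, 5], [5, 5, 6]]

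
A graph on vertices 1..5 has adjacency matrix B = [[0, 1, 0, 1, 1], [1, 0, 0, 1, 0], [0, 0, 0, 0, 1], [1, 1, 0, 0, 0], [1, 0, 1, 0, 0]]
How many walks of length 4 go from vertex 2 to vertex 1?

The number of length-4 walks from vertex 2 to vertex 1 is entry (2,1) of B^4, where B is the adjacency matrix.
B^2 = [[3, 1, 1, 1, 0], [1, 2, 0, 1, 1], [1, 0, 1, 0, 0], [1, 1, 0, 2, 1], [0, 1, 0, 1, 2]]
B^3 = [[2, 4, 0, 4, 4], [4, 2, 1, 3, 1], [0, 1, 0, 1, 2], [4, 3, 1, 2, 1], [4, 1, 2, 1, 0]]
B^4 = [[12, 6, 4, 6, 2], [6, 7, 1, 6, 5], [4, 1, 2, 1, 0], [6, 6, 1, 7, 5], [2, 5, 0, 5, 6]]

6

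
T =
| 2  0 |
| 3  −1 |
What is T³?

[[8, 0], [9, −1]]

tr T = 1 and det T = −2, so the characteristic polynomial is λ² − (1)λ + (−2) with roots −1 and 2.
Eigenvectors give P = [[0, 1], [−1, 1]] with P⁻¹ = [[1, −1], [1, 0]], and T = P·diag(−1, 2)·P⁻¹.
Then T³ = P·diag(−1, 8)·P⁻¹ = [[0, 8], [1, 8]] · [[1, −1], [1, 0]] = [[8, 0], [9, −1]].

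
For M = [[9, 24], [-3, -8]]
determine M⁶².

M² = M (a projection; rank 1, trace 1), so M⁶² = M.

[[9, 24], [-3, -8]]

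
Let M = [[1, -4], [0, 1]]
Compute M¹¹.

M = I + N where N = [[0, -4], [0, 0]] is strictly upper-triangular, so N² = 0.
(I + N)¹¹ = I + 11·N = [[1, -44], [0, 1]].

[[1, -44], [0, 1]]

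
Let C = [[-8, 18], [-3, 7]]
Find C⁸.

tr C = -1 and det C = -2, so the characteristic polynomial is λ² − (-1)λ + (-2) with roots -2 and 1.
Eigenvectors give P = [[3, 2], [1, 1]] with P⁻¹ = [[1, -2], [-1, 3]], and C = P·diag(-2, 1)·P⁻¹.
Then C⁸ = P·diag(256, 1)·P⁻¹ = [[768, 2], [256, 1]] · [[1, -2], [-1, 3]] = [[766, -1530], [255, -509]].

[[766, -1530], [255, -509]]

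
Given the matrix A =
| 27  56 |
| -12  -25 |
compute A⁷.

tr A = 2 and det A = -3, so the characteristic polynomial is λ² − (2)λ + (-3) with roots -1 and 3.
Eigenvectors give P = [[2, -7], [-1, 3]] with P⁻¹ = [[-3, -7], [-1, -2]], and A = P·diag(-1, 3)·P⁻¹.
Then A⁷ = P·diag(-1, 2187)·P⁻¹ = [[-2, -15309], [1, 6561]] · [[-3, -7], [-1, -2]] = [[15315, 30632], [-6564, -13129]].

[[15315, 30632], [-6564, -13129]]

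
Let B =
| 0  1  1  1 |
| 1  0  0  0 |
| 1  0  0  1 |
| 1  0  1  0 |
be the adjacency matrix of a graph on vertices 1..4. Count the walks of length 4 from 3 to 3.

The number of length-4 walks from vertex 3 to vertex 3 is entry (3,3) of B⁴, where B is the adjacency matrix.
B² = [[3, 0, 1, 1], [0, 1, 1, 1], [1, 1, 2, 1], [1, 1, 1, 2]]
B³ = [[2, 3, 4, 4], [3, 0, 1, 1], [4, 1, 2, 3], [4, 1, 3, 2]]
B⁴ = [[11, 2, 6, 6], [2, 3, 4, 4], [6, 4, 7, 6], [6, 4, 6, 7]]

7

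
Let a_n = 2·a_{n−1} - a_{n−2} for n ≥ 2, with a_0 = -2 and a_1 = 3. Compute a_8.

38

With companion matrix Q = [[2, -1], [1, 0]], [a_n, a_{n−1}]ᵀ = Q·[a_{n−1}, a_{n−2}]ᵀ, so [a_8, a_7]ᵀ = Q^7·[a_1, a_0]ᵀ.
Q^7 = [[8, -7], [7, -6]], giving [a_8, a_7]ᵀ = [[38], [33]].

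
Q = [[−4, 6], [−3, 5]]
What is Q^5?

[[−34, 66], [−33, 65]]

tr Q = 1 and det Q = −2, so the characteristic polynomial is λ² − (1)λ + (−2) with roots −1 and 2.
Eigenvectors give P = [[2, 1], [1, 1]] with P⁻¹ = [[1, −1], [−1, 2]], and Q = P·diag(−1, 2)·P⁻¹.
Then Q^5 = P·diag(−1, 32)·P⁻¹ = [[−2, 32], [−1, 32]] · [[1, −1], [−1, 2]] = [[−34, 66], [−33, 65]].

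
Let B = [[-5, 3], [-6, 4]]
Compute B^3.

tr B = -1 and det B = -2, so the characteristic polynomial is λ² − (-1)λ + (-2) with roots 1 and -2.
Eigenvectors give P = [[-1, 1], [-2, 1]] with P⁻¹ = [[1, -1], [2, -1]], and B = P·diag(1, -2)·P⁻¹.
Then B^3 = P·diag(1, -8)·P⁻¹ = [[-1, -8], [-2, -8]] · [[1, -1], [2, -1]] = [[-17, 9], [-18, 10]].

[[-17, 9], [-18, 10]]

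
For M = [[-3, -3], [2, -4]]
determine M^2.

[[3, 21], [-14, 10]]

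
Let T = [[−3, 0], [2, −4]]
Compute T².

[[9, 0], [−14, 16]]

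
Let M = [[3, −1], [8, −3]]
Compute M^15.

[[3, −1], [8, −3]]

M² = I (check: tr M = 0 and det M = −1), so M^15 = M since 15 is odd.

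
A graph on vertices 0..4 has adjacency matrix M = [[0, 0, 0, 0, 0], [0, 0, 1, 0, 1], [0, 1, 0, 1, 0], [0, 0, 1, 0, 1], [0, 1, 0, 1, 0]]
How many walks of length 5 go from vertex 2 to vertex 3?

16

The number of length-5 walks from vertex 2 to vertex 3 is entry (2,3) of M^5, where M is the adjacency matrix.
M^2 = [[0, 0, 0, 0, 0], [0, 2, 0, 2, 0], [0, 0, 2, 0, 2], [0, 2, 0, 2, 0], [0, 0, 2, 0, 2]]
M^3 = [[0, 0, 0, 0, 0], [0, 0, 4, 0, 4], [0, 4, 0, 4, 0], [0, 0, 4, 0, 4], [0, 4, 0, 4, 0]]
M^4 = [[0, 0, 0, 0, 0], [0, 8, 0, 8, 0], [0, 0, 8, 0, 8], [0, 8, 0, 8, 0], [0, 0, 8, 0, 8]]
M^5 = [[0, 0, 0, 0, 0], [0, 0, 16, 0, 16], [0, 16, 0, 16, 0], [0, 0, 16, 0, 16], [0, 16, 0, 16, 0]]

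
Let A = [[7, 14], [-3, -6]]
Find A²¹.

A² = A (a projection; rank 1, trace 1), so A²¹ = A.

[[7, 14], [-3, -6]]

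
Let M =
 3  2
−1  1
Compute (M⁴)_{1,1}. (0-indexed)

M² = [[7, 8], [−4, −1]]
M³ = [[13, 22], [−11, −9]]
M⁴ = [[17, 48], [−24, −31]]

−31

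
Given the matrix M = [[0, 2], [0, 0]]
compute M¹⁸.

M is strictly triangular, hence nilpotent: M² = 0, so M¹⁸ = 0.

[[0, 0], [0, 0]]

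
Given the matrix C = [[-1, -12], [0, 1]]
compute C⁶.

C² = I (check: tr C = 0 and det C = -1), so C⁶ = I since 6 is even.

[[1, 0], [0, 1]]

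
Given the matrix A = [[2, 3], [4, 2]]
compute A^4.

A^2 = [[16, 12], [16, 16]]
A^3 = [[80, 72], [96, 80]]
A^4 = [[448, 384], [512, 448]]

[[448, 384], [512, 448]]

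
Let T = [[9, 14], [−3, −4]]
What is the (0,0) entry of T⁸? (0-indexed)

44391

tr T = 5 and det T = 6, so the characteristic polynomial is λ² − (5)λ + (6) with roots 2 and 3.
Eigenvectors give P = [[−2, 7], [1, −3]] with P⁻¹ = [[3, 7], [1, 2]], and T = P·diag(2, 3)·P⁻¹.
Then T⁸ = P·diag(256, 6561)·P⁻¹ = [[−512, 45927], [256, −19683]] · [[3, 7], [1, 2]] = [[44391, 88270], [−18915, −37574]].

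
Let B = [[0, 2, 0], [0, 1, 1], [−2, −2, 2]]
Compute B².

[[0, 2, 2], [−2, −1, 3], [−4, −10, 2]]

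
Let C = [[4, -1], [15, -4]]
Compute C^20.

[[1, 0], [0, 1]]

C² = I (check: tr C = 0 and det C = -1), so C^20 = I since 20 is even.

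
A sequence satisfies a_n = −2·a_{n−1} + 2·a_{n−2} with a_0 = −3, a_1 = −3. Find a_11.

With companion matrix T = [[−2, 2], [1, 0]], [a_n, a_{n−1}]ᵀ = T·[a_{n−1}, a_{n−2}]ᵀ, so [a_11, a_10]ᵀ = T^10·[a_1, a_0]ᵀ.
T^10 = [[18272, −13376], [−6688, 4896]], giving [a_11, a_10]ᵀ = [[−14688], [5376]].

−14688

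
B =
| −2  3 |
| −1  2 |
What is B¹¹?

[[−2, 3], [−1, 2]]

B² = I (check: tr B = 0 and det B = −1), so B¹¹ = B since 11 is odd.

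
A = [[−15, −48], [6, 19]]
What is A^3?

[[−207, −624], [78, 235]]

tr A = 4 and det A = 3, so the characteristic polynomial is λ² − (4)λ + (3) with roots 3 and 1.
Eigenvectors give P = [[−8, −3], [3, 1]] with P⁻¹ = [[1, 3], [−3, −8]], and A = P·diag(3, 1)·P⁻¹.
Then A^3 = P·diag(27, 1)·P⁻¹ = [[−216, −3], [81, 1]] · [[1, 3], [−3, −8]] = [[−207, −624], [78, 235]].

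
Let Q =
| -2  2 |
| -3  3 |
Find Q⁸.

[[-2, 2], [-3, 3]]

Q² = Q (a projection; rank 1, trace 1), so Q⁸ = Q.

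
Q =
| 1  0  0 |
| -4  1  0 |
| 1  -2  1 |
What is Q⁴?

Q = I + N where N = [[0, 0, 0], [-4, 0, 0], [1, -2, 0]] is strictly lower-triangular, so N³ = 0.
(I + N)⁴ = I + 4·N + 6·N² = [[1, 0, 0], [-16, 1, 0], [52, -8, 1]].

[[1, 0, 0], [-16, 1, 0], [52, -8, 1]]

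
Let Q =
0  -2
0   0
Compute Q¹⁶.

Q is strictly triangular, hence nilpotent: Q² = 0, so Q¹⁶ = 0.

[[0, 0], [0, 0]]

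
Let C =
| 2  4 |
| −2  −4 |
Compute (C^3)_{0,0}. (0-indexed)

C^2 = [[−4, −8], [4, 8]]
C^3 = [[8, 16], [−8, −16]]

8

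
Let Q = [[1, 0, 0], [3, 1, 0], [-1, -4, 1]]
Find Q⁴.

[[1, 0, 0], [12, 1, 0], [-76, -16, 1]]

Q = I + N where N = [[0, 0, 0], [3, 0, 0], [-1, -4, 0]] is strictly lower-triangular, so N³ = 0.
(I + N)⁴ = I + 4·N + 6·N² = [[1, 0, 0], [12, 1, 0], [-76, -16, 1]].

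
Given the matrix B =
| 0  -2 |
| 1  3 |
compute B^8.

tr B = 3 and det B = 2, so the characteristic polynomial is λ² − (3)λ + (2) with roots 1 and 2.
Eigenvectors give P = [[2, -1], [-1, 1]] with P⁻¹ = [[1, 1], [1, 2]], and B = P·diag(1, 2)·P⁻¹.
Then B^8 = P·diag(1, 256)·P⁻¹ = [[2, -256], [-1, 256]] · [[1, 1], [1, 2]] = [[-254, -510], [255, 511]].

[[-254, -510], [255, 511]]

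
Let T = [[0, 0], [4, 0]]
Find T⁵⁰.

[[0, 0], [0, 0]]

T is strictly triangular, hence nilpotent: T² = 0, so T⁵⁰ = 0.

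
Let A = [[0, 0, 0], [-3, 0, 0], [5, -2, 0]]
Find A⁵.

A is strictly triangular, hence nilpotent: A³ = 0, so A⁵ = 0.

[[0, 0, 0], [0, 0, 0], [0, 0, 0]]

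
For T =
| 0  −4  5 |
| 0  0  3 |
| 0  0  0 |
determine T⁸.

[[0, 0, 0], [0, 0, 0], [0, 0, 0]]

T is strictly triangular, hence nilpotent: T³ = 0, so T⁸ = 0.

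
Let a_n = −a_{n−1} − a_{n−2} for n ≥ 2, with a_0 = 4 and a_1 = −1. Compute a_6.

With companion matrix A = [[−1, −1], [1, 0]], [a_n, a_{n−1}]ᵀ = A·[a_{n−1}, a_{n−2}]ᵀ, so [a_6, a_5]ᵀ = A^5·[a_1, a_0]ᵀ.
A^5 = [[0, 1], [−1, −1]], giving [a_6, a_5]ᵀ = [[4], [−3]].

4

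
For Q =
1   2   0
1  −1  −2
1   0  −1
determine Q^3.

Q^2 = [[3, 0, −4], [−2, 3, 4], [0, 2, 1]]
Q^3 = [[−1, 6, 4], [5, −7, −10], [3, −2, −5]]

[[−1, 6, 4], [5, −7, −10], [3, −2, −5]]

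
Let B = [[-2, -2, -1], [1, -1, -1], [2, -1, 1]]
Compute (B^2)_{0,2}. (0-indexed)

3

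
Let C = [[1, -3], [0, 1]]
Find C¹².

[[1, -36], [0, 1]]

C = I + N where N = [[0, -3], [0, 0]] is strictly upper-triangular, so N² = 0.
(I + N)¹² = I + 12·N = [[1, -36], [0, 1]].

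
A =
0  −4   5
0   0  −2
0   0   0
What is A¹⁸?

[[0, 0, 0], [0, 0, 0], [0, 0, 0]]

A is strictly triangular, hence nilpotent: A³ = 0, so A¹⁸ = 0.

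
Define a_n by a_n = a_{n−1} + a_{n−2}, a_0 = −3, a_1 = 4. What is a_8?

45

With companion matrix A = [[1, 1], [1, 0]], [a_n, a_{n−1}]ᵀ = A·[a_{n−1}, a_{n−2}]ᵀ, so [a_8, a_7]ᵀ = A^7·[a_1, a_0]ᵀ.
A^7 = [[21, 13], [13, 8]], giving [a_8, a_7]ᵀ = [[45], [28]].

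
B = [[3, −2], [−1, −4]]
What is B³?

B² = [[11, 2], [1, 18]]
B³ = [[31, −30], [−15, −74]]

[[31, −30], [−15, −74]]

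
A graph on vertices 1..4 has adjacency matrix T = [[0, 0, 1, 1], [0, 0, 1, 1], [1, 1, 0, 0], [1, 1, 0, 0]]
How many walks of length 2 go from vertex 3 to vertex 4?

The number of length-2 walks from vertex 3 to vertex 4 is entry (3,4) of T², where T is the adjacency matrix.
T² = [[2, 2, 0, 0], [2, 2, 0, 0], [0, 0, 2, 2], [0, 0, 2, 2]]

2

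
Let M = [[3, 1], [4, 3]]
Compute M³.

[[63, 31], [124, 63]]

M² = [[13, 6], [24, 13]]
M³ = [[63, 31], [124, 63]]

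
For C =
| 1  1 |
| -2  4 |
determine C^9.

tr C = 5 and det C = 6, so the characteristic polynomial is λ² − (5)λ + (6) with roots 3 and 2.
Eigenvectors give P = [[1, 1], [2, 1]] with P⁻¹ = [[-1, 1], [2, -1]], and C = P·diag(3, 2)·P⁻¹.
Then C^9 = P·diag(19683, 512)·P⁻¹ = [[19683, 512], [39366, 512]] · [[-1, 1], [2, -1]] = [[-18659, 19171], [-38342, 38854]].

[[-18659, 19171], [-38342, 38854]]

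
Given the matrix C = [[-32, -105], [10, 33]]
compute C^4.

tr C = 1 and det C = -6, so the characteristic polynomial is λ² − (1)λ + (-6) with roots -2 and 3.
Eigenvectors give P = [[-7, 3], [2, -1]] with P⁻¹ = [[-1, -3], [-2, -7]], and C = P·diag(-2, 3)·P⁻¹.
Then C^4 = P·diag(16, 81)·P⁻¹ = [[-112, 243], [32, -81]] · [[-1, -3], [-2, -7]] = [[-374, -1365], [130, 471]].

[[-374, -1365], [130, 471]]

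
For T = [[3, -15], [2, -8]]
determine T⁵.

[[1023, -3165], [422, -1298]]

tr T = -5 and det T = 6, so the characteristic polynomial is λ² − (-5)λ + (6) with roots -2 and -3.
Eigenvectors give P = [[3, -5], [1, -2]] with P⁻¹ = [[2, -5], [1, -3]], and T = P·diag(-2, -3)·P⁻¹.
Then T⁵ = P·diag(-32, -243)·P⁻¹ = [[-96, 1215], [-32, 486]] · [[2, -5], [1, -3]] = [[1023, -3165], [422, -1298]].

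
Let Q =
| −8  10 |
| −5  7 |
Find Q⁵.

tr Q = −1 and det Q = −6, so the characteristic polynomial is λ² − (−1)λ + (−6) with roots −3 and 2.
Eigenvectors give P = [[2, 1], [1, 1]] with P⁻¹ = [[1, −1], [−1, 2]], and Q = P·diag(−3, 2)·P⁻¹.
Then Q⁵ = P·diag(−243, 32)·P⁻¹ = [[−486, 32], [−243, 32]] · [[1, −1], [−1, 2]] = [[−518, 550], [−275, 307]].

[[−518, 550], [−275, 307]]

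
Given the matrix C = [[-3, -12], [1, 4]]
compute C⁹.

C² = C (a projection; rank 1, trace 1), so C⁹ = C.

[[-3, -12], [1, 4]]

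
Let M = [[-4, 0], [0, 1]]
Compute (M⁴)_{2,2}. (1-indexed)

1

M² = [[16, 0], [0, 1]]
M³ = [[-64, 0], [0, 1]]
M⁴ = [[256, 0], [0, 1]]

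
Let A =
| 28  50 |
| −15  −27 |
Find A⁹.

tr A = 1 and det A = −6, so the characteristic polynomial is λ² − (1)λ + (−6) with roots −2 and 3.
Eigenvectors give P = [[−5, −2], [3, 1]] with P⁻¹ = [[1, 2], [−3, −5]], and A = P·diag(−2, 3)·P⁻¹.
Then A⁹ = P·diag(−512, 19683)·P⁻¹ = [[2560, −39366], [−1536, 19683]] · [[1, 2], [−3, −5]] = [[120658, 201950], [−60585, −101487]].

[[120658, 201950], [−60585, −101487]]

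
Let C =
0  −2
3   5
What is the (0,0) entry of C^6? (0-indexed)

−1266

tr C = 5 and det C = 6, so the characteristic polynomial is λ² − (5)λ + (6) with roots 2 and 3.
Eigenvectors give P = [[1, 2], [−1, −3]] with P⁻¹ = [[3, 2], [−1, −1]], and C = P·diag(2, 3)·P⁻¹.
Then C^6 = P·diag(64, 729)·P⁻¹ = [[64, 1458], [−64, −2187]] · [[3, 2], [−1, −1]] = [[−1266, −1330], [1995, 2059]].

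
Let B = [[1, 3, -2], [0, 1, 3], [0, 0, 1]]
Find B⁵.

[[1, 15, 80], [0, 1, 15], [0, 0, 1]]

B = I + N where N = [[0, 3, -2], [0, 0, 3], [0, 0, 0]] is strictly upper-triangular, so N³ = 0.
(I + N)⁵ = I + 5·N + 10·N² = [[1, 15, 80], [0, 1, 15], [0, 0, 1]].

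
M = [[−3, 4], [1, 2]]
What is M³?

[[−43, 44], [11, 12]]

M² = [[13, −4], [−1, 8]]
M³ = [[−43, 44], [11, 12]]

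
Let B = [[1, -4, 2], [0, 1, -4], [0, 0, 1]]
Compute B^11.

[[1, -44, 902], [0, 1, -44], [0, 0, 1]]

B = I + N where N = [[0, -4, 2], [0, 0, -4], [0, 0, 0]] is strictly upper-triangular, so N^3 = 0.
(I + N)^11 = I + 11·N + 55·N^2 = [[1, -44, 902], [0, 1, -44], [0, 0, 1]].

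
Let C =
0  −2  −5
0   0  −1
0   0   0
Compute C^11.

[[0, 0, 0], [0, 0, 0], [0, 0, 0]]

C is strictly triangular, hence nilpotent: C^3 = 0, so C^11 = 0.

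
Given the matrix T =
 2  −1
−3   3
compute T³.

[[29, −22], [−66, 51]]

T² = [[7, −5], [−15, 12]]
T³ = [[29, −22], [−66, 51]]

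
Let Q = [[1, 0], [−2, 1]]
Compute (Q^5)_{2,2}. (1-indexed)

Q = I + N where N = [[0, 0], [−2, 0]] is strictly lower-triangular, so N^2 = 0.
(I + N)^5 = I + 5·N = [[1, 0], [−10, 1]].

1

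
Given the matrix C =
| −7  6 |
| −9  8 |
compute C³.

[[−19, 18], [−27, 26]]

tr C = 1 and det C = −2, so the characteristic polynomial is λ² − (1)λ + (−2) with roots −1 and 2.
Eigenvectors give P = [[1, −2], [1, −3]] with P⁻¹ = [[3, −2], [1, −1]], and C = P·diag(−1, 2)·P⁻¹.
Then C³ = P·diag(−1, 8)·P⁻¹ = [[−1, −16], [−1, −24]] · [[3, −2], [1, −1]] = [[−19, 18], [−27, 26]].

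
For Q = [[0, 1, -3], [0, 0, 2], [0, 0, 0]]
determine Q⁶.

Q is strictly triangular, hence nilpotent: Q³ = 0, so Q⁶ = 0.

[[0, 0, 0], [0, 0, 0], [0, 0, 0]]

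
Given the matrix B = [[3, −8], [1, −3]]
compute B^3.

[[3, −8], [1, −3]]

B² = I (check: tr B = 0 and det B = −1), so B^3 = B since 3 is odd.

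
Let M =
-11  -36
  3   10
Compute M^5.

tr M = -1 and det M = -2, so the characteristic polynomial is λ² − (-1)λ + (-2) with roots -2 and 1.
Eigenvectors give P = [[4, -3], [-1, 1]] with P⁻¹ = [[1, 3], [1, 4]], and M = P·diag(-2, 1)·P⁻¹.
Then M^5 = P·diag(-32, 1)·P⁻¹ = [[-128, -3], [32, 1]] · [[1, 3], [1, 4]] = [[-131, -396], [33, 100]].

[[-131, -396], [33, 100]]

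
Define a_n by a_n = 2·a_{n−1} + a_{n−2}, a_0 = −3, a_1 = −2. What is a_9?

−3194

With companion matrix Q = [[2, 1], [1, 0]], [a_n, a_{n−1}]ᵀ = Q·[a_{n−1}, a_{n−2}]ᵀ, so [a_9, a_8]ᵀ = Q⁸·[a_1, a_0]ᵀ.
Q⁸ = [[985, 408], [408, 169]], giving [a_9, a_8]ᵀ = [[−3194], [−1323]].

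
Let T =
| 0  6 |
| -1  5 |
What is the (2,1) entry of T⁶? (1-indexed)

-665

tr T = 5 and det T = 6, so the characteristic polynomial is λ² − (5)λ + (6) with roots 2 and 3.
Eigenvectors give P = [[-3, 2], [-1, 1]] with P⁻¹ = [[-1, 2], [-1, 3]], and T = P·diag(2, 3)·P⁻¹.
Then T⁶ = P·diag(64, 729)·P⁻¹ = [[-192, 1458], [-64, 729]] · [[-1, 2], [-1, 3]] = [[-1266, 3990], [-665, 2059]].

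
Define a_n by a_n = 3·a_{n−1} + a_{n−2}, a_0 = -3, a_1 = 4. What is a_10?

132438

With companion matrix A = [[3, 1], [1, 0]], [a_n, a_{n−1}]ᵀ = A·[a_{n−1}, a_{n−2}]ᵀ, so [a_10, a_9]ᵀ = A^9·[a_1, a_0]ᵀ.
A^9 = [[42837, 12970], [12970, 3927]], giving [a_10, a_9]ᵀ = [[132438], [40099]].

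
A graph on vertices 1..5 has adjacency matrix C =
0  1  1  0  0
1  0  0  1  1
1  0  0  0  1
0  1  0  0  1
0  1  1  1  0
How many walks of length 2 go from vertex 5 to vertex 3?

0

The number of length-2 walks from vertex 5 to vertex 3 is entry (5,3) of C^2, where C is the adjacency matrix.
C^2 = [[2, 0, 0, 1, 2], [0, 3, 2, 1, 1], [0, 2, 2, 1, 0], [1, 1, 1, 2, 1], [2, 1, 0, 1, 3]]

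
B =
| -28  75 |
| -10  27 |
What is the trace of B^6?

tr B = -1 and det B = -6, so the characteristic polynomial is λ² − (-1)λ + (-6) with roots -3 and 2.
Eigenvectors give P = [[3, -5], [1, -2]] with P⁻¹ = [[2, -5], [1, -3]], and B = P·diag(-3, 2)·P⁻¹.
Then B^6 = P·diag(729, 64)·P⁻¹ = [[2187, -320], [729, -128]] · [[2, -5], [1, -3]] = [[4054, -9975], [1330, -3261]].

793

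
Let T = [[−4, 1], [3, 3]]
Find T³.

[[−79, 16], [48, 33]]

T² = [[19, −1], [−3, 12]]
T³ = [[−79, 16], [48, 33]]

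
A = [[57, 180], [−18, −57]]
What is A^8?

tr A = 0 and det A = −9, so the characteristic polynomial is λ² − (0)λ + (−9) with roots 3 and −3.
Eigenvectors give P = [[10, −3], [−3, 1]] with P⁻¹ = [[1, 3], [3, 10]], and A = P·diag(3, −3)·P⁻¹.
Then A^8 = P·diag(6561, 6561)·P⁻¹ = [[65610, −19683], [−19683, 6561]] · [[1, 3], [3, 10]] = [[6561, 0], [0, 6561]].

[[6561, 0], [0, 6561]]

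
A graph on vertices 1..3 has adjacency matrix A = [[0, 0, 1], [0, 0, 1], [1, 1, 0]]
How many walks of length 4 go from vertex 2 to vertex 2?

The number of length-4 walks from vertex 2 to vertex 2 is entry (2,2) of A⁴, where A is the adjacency matrix.
A² = [[1, 1, 0], [1, 1, 0], [0, 0, 2]]
A³ = [[0, 0, 2], [0, 0, 2], [2, 2, 0]]
A⁴ = [[2, 2, 0], [2, 2, 0], [0, 0, 4]]

2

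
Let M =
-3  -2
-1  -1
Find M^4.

[[153, 112], [56, 41]]

M^2 = [[11, 8], [4, 3]]
M^3 = [[-41, -30], [-15, -11]]
M^4 = [[153, 112], [56, 41]]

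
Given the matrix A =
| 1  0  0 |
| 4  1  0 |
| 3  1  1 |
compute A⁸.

A = I + N where N = [[0, 0, 0], [4, 0, 0], [3, 1, 0]] is strictly lower-triangular, so N³ = 0.
(I + N)⁸ = I + 8·N + 28·N² = [[1, 0, 0], [32, 1, 0], [136, 8, 1]].

[[1, 0, 0], [32, 1, 0], [136, 8, 1]]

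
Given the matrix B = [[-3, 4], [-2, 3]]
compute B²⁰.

[[1, 0], [0, 1]]

B² = I (check: tr B = 0 and det B = -1), so B²⁰ = I since 20 is even.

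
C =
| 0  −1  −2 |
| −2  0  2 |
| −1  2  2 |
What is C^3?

[[14, −16, −28], [−20, 18, 32], [−20, 26, 42]]

C^2 = [[4, −4, −6], [−2, 6, 8], [−6, 5, 10]]
C^3 = [[14, −16, −28], [−20, 18, 32], [−20, 26, 42]]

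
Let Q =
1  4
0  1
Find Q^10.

Q = I + N where N = [[0, 4], [0, 0]] is strictly upper-triangular, so N^2 = 0.
(I + N)^10 = I + 10·N = [[1, 40], [0, 1]].

[[1, 40], [0, 1]]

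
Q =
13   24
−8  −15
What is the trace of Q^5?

tr Q = −2 and det Q = −3, so the characteristic polynomial is λ² − (−2)λ + (−3) with roots 1 and −3.
Eigenvectors give P = [[−2, −3], [1, 2]] with P⁻¹ = [[−2, −3], [1, 2]], and Q = P·diag(1, −3)·P⁻¹.
Then Q^5 = P·diag(1, −243)·P⁻¹ = [[−2, 729], [1, −486]] · [[−2, −3], [1, 2]] = [[733, 1464], [−488, −975]].

−242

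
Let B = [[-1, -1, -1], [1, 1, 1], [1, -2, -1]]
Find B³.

[[4, 1, 2], [-4, -1, -2], [1, 7, 5]]

B² = [[-1, 2, 1], [1, -2, -1], [-4, -1, -2]]
B³ = [[4, 1, 2], [-4, -1, -2], [1, 7, 5]]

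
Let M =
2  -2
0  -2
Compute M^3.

[[8, -8], [0, -8]]

M^2 = [[4, 0], [0, 4]]
M^3 = [[8, -8], [0, -8]]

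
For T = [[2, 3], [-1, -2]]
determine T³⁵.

[[2, 3], [-1, -2]]

T² = I (check: tr T = 0 and det T = -1), so T³⁵ = T since 35 is odd.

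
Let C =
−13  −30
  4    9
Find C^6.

tr C = −4 and det C = 3, so the characteristic polynomial is λ² − (−4)λ + (3) with roots −1 and −3.
Eigenvectors give P = [[−5, 3], [2, −1]] with P⁻¹ = [[1, 3], [2, 5]], and C = P·diag(−1, −3)·P⁻¹.
Then C^6 = P·diag(1, 729)·P⁻¹ = [[−5, 2187], [2, −729]] · [[1, 3], [2, 5]] = [[4369, 10920], [−1456, −3639]].

[[4369, 10920], [−1456, −3639]]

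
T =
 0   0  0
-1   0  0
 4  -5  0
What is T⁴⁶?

[[0, 0, 0], [0, 0, 0], [0, 0, 0]]

T is strictly triangular, hence nilpotent: T³ = 0, so T⁴⁶ = 0.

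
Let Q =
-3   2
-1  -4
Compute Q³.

[[-7, 70], [-35, -42]]

Q² = [[7, -14], [7, 14]]
Q³ = [[-7, 70], [-35, -42]]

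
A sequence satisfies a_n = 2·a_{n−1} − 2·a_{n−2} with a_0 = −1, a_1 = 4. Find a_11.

With companion matrix M = [[2, −2], [1, 0]], [a_n, a_{n−1}]ᵀ = M·[a_{n−1}, a_{n−2}]ᵀ, so [a_11, a_10]ᵀ = M^10·[a_1, a_0]ᵀ.
M^10 = [[32, −64], [32, −32]], giving [a_11, a_10]ᵀ = [[192], [160]].

192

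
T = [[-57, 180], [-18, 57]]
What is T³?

tr T = 0 and det T = -9, so the characteristic polynomial is λ² − (0)λ + (-9) with roots -3 and 3.
Eigenvectors give P = [[10, -3], [3, -1]] with P⁻¹ = [[1, -3], [3, -10]], and T = P·diag(-3, 3)·P⁻¹.
Then T³ = P·diag(-27, 27)·P⁻¹ = [[-270, -81], [-81, -27]] · [[1, -3], [3, -10]] = [[-513, 1620], [-162, 513]].

[[-513, 1620], [-162, 513]]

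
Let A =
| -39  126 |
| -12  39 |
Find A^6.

[[729, 0], [0, 729]]

tr A = 0 and det A = -9, so the characteristic polynomial is λ² − (0)λ + (-9) with roots 3 and -3.
Eigenvectors give P = [[3, -7], [1, -2]] with P⁻¹ = [[-2, 7], [-1, 3]], and A = P·diag(3, -3)·P⁻¹.
Then A^6 = P·diag(729, 729)·P⁻¹ = [[2187, -5103], [729, -1458]] · [[-2, 7], [-1, 3]] = [[729, 0], [0, 729]].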